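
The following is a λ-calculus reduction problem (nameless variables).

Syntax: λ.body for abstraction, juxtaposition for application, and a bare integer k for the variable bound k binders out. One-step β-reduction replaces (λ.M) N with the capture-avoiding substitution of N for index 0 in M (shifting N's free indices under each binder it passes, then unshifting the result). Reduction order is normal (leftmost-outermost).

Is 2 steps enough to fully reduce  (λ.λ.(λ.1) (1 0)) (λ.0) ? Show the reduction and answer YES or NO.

  start: (λ.λ.(λ.1) (1 0)) (λ.0)
  →1  λ.(λ.1) ((λ.0) 0)
  →2  λ.0

Answer: YES — reaches normal form λ.0 in 2 ≤ 2 steps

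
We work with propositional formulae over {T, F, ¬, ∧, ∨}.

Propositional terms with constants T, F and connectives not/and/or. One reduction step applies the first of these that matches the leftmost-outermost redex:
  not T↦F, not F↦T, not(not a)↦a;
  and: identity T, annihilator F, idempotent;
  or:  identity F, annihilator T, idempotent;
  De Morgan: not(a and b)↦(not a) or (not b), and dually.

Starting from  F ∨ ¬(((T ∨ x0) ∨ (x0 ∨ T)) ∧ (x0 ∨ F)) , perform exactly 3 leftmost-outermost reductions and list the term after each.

Answer: after 3 steps: (¬(T ∨ x0) ∧ ¬(x0 ∨ T)) ∨ ¬(x0 ∨ F)

Derivation:
  start: F ∨ ¬(((T ∨ x0) ∨ (x0 ∨ T)) ∧ (x0 ∨ F))
  [1] ¬(((T ∨ x0) ∨ (x0 ∨ T)) ∧ (x0 ∨ F))
  [2] ¬((T ∨ x0) ∨ (x0 ∨ T)) ∨ ¬(x0 ∨ F)
  [3] (¬(T ∨ x0) ∧ ¬(x0 ∨ T)) ∨ ¬(x0 ∨ F)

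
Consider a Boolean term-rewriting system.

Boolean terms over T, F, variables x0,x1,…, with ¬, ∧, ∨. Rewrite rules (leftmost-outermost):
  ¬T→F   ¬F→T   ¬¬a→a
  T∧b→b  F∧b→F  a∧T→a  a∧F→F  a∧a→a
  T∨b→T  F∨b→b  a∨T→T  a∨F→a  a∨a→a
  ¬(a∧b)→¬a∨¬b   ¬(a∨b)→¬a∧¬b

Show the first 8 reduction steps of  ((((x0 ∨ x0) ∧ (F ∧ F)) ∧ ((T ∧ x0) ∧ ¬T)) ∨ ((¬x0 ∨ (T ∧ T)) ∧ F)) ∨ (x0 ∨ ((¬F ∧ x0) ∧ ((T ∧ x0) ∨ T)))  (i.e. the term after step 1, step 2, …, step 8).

Answer: after 8 steps: x0 ∨ ((T ∧ x0) ∧ ((T ∧ x0) ∨ T))

Reduction:
  start: ((((x0 ∨ x0) ∧ (F ∧ F)) ∧ ((T ∧ x0) ∧ ¬T)) ∨ ((¬x0 ∨ (T ∧ T)) ∧ F)) ∨ (x0 ∨ ((¬F ∧ x0) ∧ ((T ∧ x0) ∨ T)))
  [1] (((x0 ∧ (F ∧ F)) ∧ ((T ∧ x0) ∧ ¬T)) ∨ ((¬x0 ∨ (T ∧ T)) ∧ F)) ∨ (x0 ∨ ((¬F ∧ x0) ∧ ((T ∧ x0) ∨ T)))
  [2] (((x0 ∧ F) ∧ ((T ∧ x0) ∧ ¬T)) ∨ ((¬x0 ∨ (T ∧ T)) ∧ F)) ∨ (x0 ∨ ((¬F ∧ x0) ∧ ((T ∧ x0) ∨ T)))
  [3] ((F ∧ ((T ∧ x0) ∧ ¬T)) ∨ ((¬x0 ∨ (T ∧ T)) ∧ F)) ∨ (x0 ∨ ((¬F ∧ x0) ∧ ((T ∧ x0) ∨ T)))
  [4] (F ∨ ((¬x0 ∨ (T ∧ T)) ∧ F)) ∨ (x0 ∨ ((¬F ∧ x0) ∧ ((T ∧ x0) ∨ T)))
  [5] ((¬x0 ∨ (T ∧ T)) ∧ F) ∨ (x0 ∨ ((¬F ∧ x0) ∧ ((T ∧ x0) ∨ T)))
  [6] F ∨ (x0 ∨ ((¬F ∧ x0) ∧ ((T ∧ x0) ∨ T)))
  [7] x0 ∨ ((¬F ∧ x0) ∧ ((T ∧ x0) ∨ T))
  [8] x0 ∨ ((T ∧ x0) ∧ ((T ∧ x0) ∨ T))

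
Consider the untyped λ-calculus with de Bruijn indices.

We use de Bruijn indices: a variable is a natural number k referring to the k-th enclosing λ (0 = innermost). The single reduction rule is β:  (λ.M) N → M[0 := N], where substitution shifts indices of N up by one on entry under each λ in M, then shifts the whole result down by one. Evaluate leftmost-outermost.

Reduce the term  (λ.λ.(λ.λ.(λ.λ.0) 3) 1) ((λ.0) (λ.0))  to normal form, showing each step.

  start: (λ.λ.(λ.λ.(λ.λ.0) 3) 1) ((λ.0) (λ.0))
  step 1: λ.(λ.λ.(λ.λ.0) ((λ.0) (λ.0))) ((λ.0) (λ.0))
  step 2: λ.λ.(λ.λ.0) ((λ.0) (λ.0))
  step 3: λ.λ.λ.0

Answer: normal form = λ.λ.λ.0  (in 3 steps)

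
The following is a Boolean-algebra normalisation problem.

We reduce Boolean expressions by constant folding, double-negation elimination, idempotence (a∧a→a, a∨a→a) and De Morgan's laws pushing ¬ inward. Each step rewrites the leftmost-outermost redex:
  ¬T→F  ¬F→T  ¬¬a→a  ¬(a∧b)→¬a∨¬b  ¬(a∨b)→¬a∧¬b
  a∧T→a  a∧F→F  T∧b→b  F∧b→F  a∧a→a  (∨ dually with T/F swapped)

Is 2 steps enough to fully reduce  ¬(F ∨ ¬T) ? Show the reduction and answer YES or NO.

  start: ¬(F ∨ ¬T)
  [1] ¬F ∧ ¬¬T
  [2] T ∧ ¬¬T

Answer: NO — after 2 steps the term is T ∧ ¬¬T, not yet normal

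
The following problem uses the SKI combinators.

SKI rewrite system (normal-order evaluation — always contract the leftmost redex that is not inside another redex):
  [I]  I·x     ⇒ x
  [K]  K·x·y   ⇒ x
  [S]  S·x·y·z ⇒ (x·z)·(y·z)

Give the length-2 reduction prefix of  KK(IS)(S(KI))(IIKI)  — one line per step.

Answer: after 2 steps: S(KI)

Working:
  start: KK(IS)(S(KI))(IIKI)
  step 1: K(S(KI))(IIKI)
  step 2: S(KI)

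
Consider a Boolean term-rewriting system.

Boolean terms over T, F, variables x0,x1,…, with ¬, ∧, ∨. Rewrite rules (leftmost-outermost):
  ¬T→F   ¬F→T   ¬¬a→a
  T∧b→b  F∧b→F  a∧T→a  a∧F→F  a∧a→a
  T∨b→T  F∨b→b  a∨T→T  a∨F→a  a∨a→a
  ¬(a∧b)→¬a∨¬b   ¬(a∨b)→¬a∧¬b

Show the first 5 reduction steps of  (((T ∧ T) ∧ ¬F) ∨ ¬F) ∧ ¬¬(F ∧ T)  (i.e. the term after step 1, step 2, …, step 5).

Answer: after 5 steps: ¬¬(F ∧ T)

Derivation:
  start: (((T ∧ T) ∧ ¬F) ∨ ¬F) ∧ ¬¬(F ∧ T)
  [1] ((T ∧ ¬F) ∨ ¬F) ∧ ¬¬(F ∧ T)
  [2] (¬F ∨ ¬F) ∧ ¬¬(F ∧ T)
  [3] ¬F ∧ ¬¬(F ∧ T)
  [4] T ∧ ¬¬(F ∧ T)
  [5] ¬¬(F ∧ T)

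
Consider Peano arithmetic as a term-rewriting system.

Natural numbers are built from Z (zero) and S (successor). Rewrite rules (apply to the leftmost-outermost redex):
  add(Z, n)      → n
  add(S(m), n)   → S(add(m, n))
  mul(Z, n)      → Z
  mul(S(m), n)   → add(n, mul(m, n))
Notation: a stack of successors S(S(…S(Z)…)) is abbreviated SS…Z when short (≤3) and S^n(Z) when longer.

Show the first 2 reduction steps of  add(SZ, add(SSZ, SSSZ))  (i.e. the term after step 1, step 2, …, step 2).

Answer: after 2 steps: S(add(SSZ, SSSZ))

Reduction:
  start: add(SZ, add(SSZ, SSSZ))
  →1  S(add(Z, add(SSZ, SSSZ)))
  →2  S(add(SSZ, SSSZ))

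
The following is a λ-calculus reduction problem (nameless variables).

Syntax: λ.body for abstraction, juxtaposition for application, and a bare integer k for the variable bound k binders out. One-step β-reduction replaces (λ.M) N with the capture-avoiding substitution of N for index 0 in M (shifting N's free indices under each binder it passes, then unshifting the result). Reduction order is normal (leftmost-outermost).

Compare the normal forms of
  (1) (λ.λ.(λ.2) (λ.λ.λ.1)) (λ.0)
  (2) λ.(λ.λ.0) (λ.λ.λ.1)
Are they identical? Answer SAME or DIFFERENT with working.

Answer: SAME — A ⇓ λ.λ.0, B ⇓ λ.λ.0

Working:
Term A:
  start: (λ.λ.(λ.2) (λ.λ.λ.1)) (λ.0)
  →1  λ.(λ.λ.0) (λ.λ.λ.1)
  →2  λ.λ.0

Term B:
  start: λ.(λ.λ.0) (λ.λ.λ.1)
  →1  λ.λ.0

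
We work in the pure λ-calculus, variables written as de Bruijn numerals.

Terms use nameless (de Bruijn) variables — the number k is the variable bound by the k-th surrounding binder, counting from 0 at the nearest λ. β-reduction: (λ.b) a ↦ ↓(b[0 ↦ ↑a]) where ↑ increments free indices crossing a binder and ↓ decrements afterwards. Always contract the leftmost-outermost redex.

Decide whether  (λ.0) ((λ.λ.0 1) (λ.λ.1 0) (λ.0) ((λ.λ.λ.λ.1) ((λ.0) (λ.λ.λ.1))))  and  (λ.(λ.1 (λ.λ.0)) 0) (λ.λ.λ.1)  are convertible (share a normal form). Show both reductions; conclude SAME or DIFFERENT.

Term A:
  start: (λ.0) ((λ.λ.0 1) (λ.λ.1 0) (λ.0) ((λ.λ.λ.λ.1) ((λ.0) (λ.λ.λ.1))))
  [1] (λ.λ.0 1) (λ.λ.1 0) (λ.0) ((λ.λ.λ.λ.1) ((λ.0) (λ.λ.λ.1)))
  [2] (λ.0 (λ.λ.1 0)) (λ.0) ((λ.λ.λ.λ.1) ((λ.0) (λ.λ.λ.1)))
  [3] (λ.0) (λ.λ.1 0) ((λ.λ.λ.λ.1) ((λ.0) (λ.λ.λ.1)))
  [4] (λ.λ.1 0) ((λ.λ.λ.λ.1) ((λ.0) (λ.λ.λ.1)))
  [5] λ.(λ.λ.λ.λ.1) ((λ.0) (λ.λ.λ.1)) 0
  [6] λ.(λ.λ.λ.1) 0
  [7] λ.λ.λ.1

Term B:
  start: (λ.(λ.1 (λ.λ.0)) 0) (λ.λ.λ.1)
  [1] (λ.(λ.λ.λ.1) (λ.λ.0)) (λ.λ.λ.1)
  [2] (λ.λ.λ.1) (λ.λ.0)
  [3] λ.λ.1

Answer: DIFFERENT — A ⇓ λ.λ.λ.1, B ⇓ λ.λ.1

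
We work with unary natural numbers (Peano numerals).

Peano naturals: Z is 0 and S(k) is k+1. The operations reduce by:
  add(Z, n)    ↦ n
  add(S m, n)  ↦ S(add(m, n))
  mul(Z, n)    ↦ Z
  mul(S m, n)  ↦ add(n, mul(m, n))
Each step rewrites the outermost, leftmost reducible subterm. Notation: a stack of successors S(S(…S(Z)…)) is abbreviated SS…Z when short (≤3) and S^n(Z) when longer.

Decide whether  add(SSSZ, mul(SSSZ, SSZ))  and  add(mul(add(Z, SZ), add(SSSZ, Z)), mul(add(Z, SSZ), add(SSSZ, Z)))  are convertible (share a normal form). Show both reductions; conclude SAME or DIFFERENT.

Term A:
  start: add(SSSZ, mul(SSSZ, SSZ))
  [1] S(add(SSZ, mul(SSSZ, SSZ)))
  [2] S(S(add(SZ, mul(SSSZ, SSZ))))
  [3] S(S(S(add(Z, mul(SSSZ, SSZ)))))
  [4] S(S(S(mul(SSSZ, SSZ))))
  [5] S(S(S(add(SSZ, mul(SSZ, SSZ)))))
  [6] S(S(S(S(add(SZ, mul(SSZ, SSZ))))))
  [7] S(S(S(S(S(add(Z, mul(SSZ, SSZ)))))))
  [8] S(S(S(S(S(mul(SSZ, SSZ))))))
  [9] S(S(S(S(S(add(SSZ, mul(SZ, SSZ)))))))
  [10] S(S(S(S(S(S(add(SZ, mul(SZ, SSZ))))))))
  [11] S(S(S(S(S(S(S(add(Z, mul(SZ, SSZ)))))))))
  [12] S(S(S(S(S(S(S(mul(SZ, SSZ))))))))
  [13] S(S(S(S(S(S(S(add(SSZ, mul(Z, SSZ)))))))))
  [14] S(S(S(S(S(S(S(S(add(SZ, mul(Z, SSZ))))))))))
  [15] S(S(S(S(S(S(S(S(S(add(Z, mul(Z, SSZ)))))))))))
  [16] S(S(S(S(S(S(S(S(S(mul(Z, SSZ))))))))))
  [17] S^9(Z)

Term B:
  start: add(mul(add(Z, SZ), add(SSSZ, Z)), mul(add(Z, SSZ), add(SSSZ, Z)))
  [1] add(mul(SZ, add(SSSZ, Z)), mul(add(Z, SSZ), add(SSSZ, Z)))
  [2] add(add(add(SSSZ, Z), mul(Z, add(SSSZ, Z))), mul(add(Z, SSZ), add(SSSZ, Z)))
  [3] add(add(S(add(SSZ, Z)), mul(Z, add(SSSZ, Z))), mul(add(Z, SSZ), add(SSSZ, Z)))
  [4] add(S(add(add(SSZ, Z), mul(Z, add(SSSZ, Z)))), mul(add(Z, SSZ), add(SSSZ, Z)))
  [5] S(add(add(add(SSZ, Z), mul(Z, add(SSSZ, Z))), mul(add(Z, SSZ), add(SSSZ, Z))))
  [6] S(add(add(S(add(SZ, Z)), mul(Z, add(SSSZ, Z))), mul(add(Z, SSZ), add(SSSZ, Z))))
  [7] S(add(S(add(add(SZ, Z), mul(Z, add(SSSZ, Z)))), mul(add(Z, SSZ), add(SSSZ, Z))))
  [8] S(S(add(add(add(SZ, Z), mul(Z, add(SSSZ, Z))), mul(add(Z, SSZ), add(SSSZ, Z)))))
  [9] S(S(add(add(S(add(Z, Z)), mul(Z, add(SSSZ, Z))), mul(add(Z, SSZ), add(SSSZ, Z)))))
  [10] S(S(add(S(add(add(Z, Z), mul(Z, add(SSSZ, Z)))), mul(add(Z, SSZ), add(SSSZ, Z)))))
  [11] S(S(S(add(add(add(Z, Z), mul(Z, add(SSSZ, Z))), mul(add(Z, SSZ), add(SSSZ, Z))))))
  [12] S(S(S(add(add(Z, mul(Z, add(SSSZ, Z))), mul(add(Z, SSZ), add(SSSZ, Z))))))
  [13] S(S(S(add(mul(Z, add(SSSZ, Z)), mul(add(Z, SSZ), add(SSSZ, Z))))))
  [14] S(S(S(add(Z, mul(add(Z, SSZ), add(SSSZ, Z))))))
  [15] S(S(S(mul(add(Z, SSZ), add(SSSZ, Z)))))
  [16] S(S(S(mul(SSZ, add(SSSZ, Z)))))
  [17] S(S(S(add(add(SSSZ, Z), mul(SZ, add(SSSZ, Z))))))
  [18] S(S(S(add(S(add(SSZ, Z)), mul(SZ, add(SSSZ, Z))))))
  [19] S(S(S(S(add(add(SSZ, Z), mul(SZ, add(SSSZ, Z)))))))
  [20] S(S(S(S(add(S(add(SZ, Z)), mul(SZ, add(SSSZ, Z)))))))
  [21] S(S(S(S(S(add(add(SZ, Z), mul(SZ, add(SSSZ, Z))))))))
  [22] S(S(S(S(S(add(S(add(Z, Z)), mul(SZ, add(SSSZ, Z))))))))
  [23] S(S(S(S(S(S(add(add(Z, Z), mul(SZ, add(SSSZ, Z)))))))))
  [24] S(S(S(S(S(S(add(Z, mul(SZ, add(SSSZ, Z)))))))))
  [25] S(S(S(S(S(S(mul(SZ, add(SSSZ, Z))))))))
  [26] S(S(S(S(S(S(add(add(SSSZ, Z), mul(Z, add(SSSZ, Z)))))))))
  [27] S(S(S(S(S(S(add(S(add(SSZ, Z)), mul(Z, add(SSSZ, Z)))))))))
  [28] S(S(S(S(S(S(S(add(add(SSZ, Z), mul(Z, add(SSSZ, Z))))))))))
  [29] S(S(S(S(S(S(S(add(S(add(SZ, Z)), mul(Z, add(SSSZ, Z))))))))))
  [30] S(S(S(S(S(S(S(S(add(add(SZ, Z), mul(Z, add(SSSZ, Z)))))))))))
  [31] S(S(S(S(S(S(S(S(add(S(add(Z, Z)), mul(Z, add(SSSZ, Z)))))))))))
  [32] S(S(S(S(S(S(S(S(S(add(add(Z, Z), mul(Z, add(SSSZ, Z))))))))))))
  [33] S(S(S(S(S(S(S(S(S(add(Z, mul(Z, add(SSSZ, Z))))))))))))
  [34] S(S(S(S(S(S(S(S(S(mul(Z, add(SSSZ, Z)))))))))))
  [35] S^9(Z)

Answer: SAME — A ⇓ S^9(Z), B ⇓ S^9(Z)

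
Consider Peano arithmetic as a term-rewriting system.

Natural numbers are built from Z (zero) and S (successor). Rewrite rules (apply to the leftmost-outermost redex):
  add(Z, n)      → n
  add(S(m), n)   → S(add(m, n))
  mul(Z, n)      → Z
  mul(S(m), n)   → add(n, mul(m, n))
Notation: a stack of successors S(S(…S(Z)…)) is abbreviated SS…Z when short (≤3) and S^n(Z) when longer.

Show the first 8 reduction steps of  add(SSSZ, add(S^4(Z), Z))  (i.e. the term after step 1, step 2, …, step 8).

  start: add(SSSZ, add(S^4(Z), Z))
  →1  S(add(SSZ, add(S^4(Z), Z)))
  →2  S(S(add(SZ, add(S^4(Z), Z))))
  →3  S(S(S(add(Z, add(S^4(Z), Z)))))
  →4  S(S(S(add(S^4(Z), Z))))
  →5  S(S(S(S(add(SSSZ, Z)))))
  →6  S(S(S(S(S(add(SSZ, Z))))))
  →7  S(S(S(S(S(S(add(SZ, Z)))))))
  →8  S(S(S(S(S(S(S(add(Z, Z))))))))

Answer: after 8 steps: S(S(S(S(S(S(S(add(Z, Z))))))))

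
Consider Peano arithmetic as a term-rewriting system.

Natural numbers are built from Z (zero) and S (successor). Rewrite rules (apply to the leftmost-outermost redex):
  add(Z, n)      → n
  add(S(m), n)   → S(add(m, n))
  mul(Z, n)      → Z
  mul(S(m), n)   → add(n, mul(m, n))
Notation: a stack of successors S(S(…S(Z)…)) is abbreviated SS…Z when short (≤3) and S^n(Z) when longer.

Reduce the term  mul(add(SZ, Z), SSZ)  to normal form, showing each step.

  start: mul(add(SZ, Z), SSZ)
  [1] mul(S(add(Z, Z)), SSZ)
  [2] add(SSZ, mul(add(Z, Z), SSZ))
  [3] S(add(SZ, mul(add(Z, Z), SSZ)))
  [4] S(S(add(Z, mul(add(Z, Z), SSZ))))
  [5] S(S(mul(add(Z, Z), SSZ)))
  [6] S(S(mul(Z, SSZ)))
  [7] SSZ

Answer: normal form = SSZ  (in 7 steps)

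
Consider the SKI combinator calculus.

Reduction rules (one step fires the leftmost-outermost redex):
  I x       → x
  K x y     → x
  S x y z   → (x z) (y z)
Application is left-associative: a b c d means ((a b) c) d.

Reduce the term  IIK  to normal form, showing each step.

  start: IIK
  →1  IK
  →2  K

Answer: normal form = K  (in 2 steps)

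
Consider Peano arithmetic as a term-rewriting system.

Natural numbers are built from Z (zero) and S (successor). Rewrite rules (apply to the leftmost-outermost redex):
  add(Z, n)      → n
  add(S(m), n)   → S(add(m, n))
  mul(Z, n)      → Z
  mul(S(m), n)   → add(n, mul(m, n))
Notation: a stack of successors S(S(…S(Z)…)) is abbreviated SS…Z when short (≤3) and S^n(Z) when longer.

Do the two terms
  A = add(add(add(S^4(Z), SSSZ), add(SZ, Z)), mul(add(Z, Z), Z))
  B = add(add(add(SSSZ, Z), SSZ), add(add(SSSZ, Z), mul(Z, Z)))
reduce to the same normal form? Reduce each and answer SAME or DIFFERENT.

Answer: SAME — A ⇓ S^8(Z), B ⇓ S^8(Z)

Derivation:
Term A:
  start: add(add(add(S^4(Z), SSSZ), add(SZ, Z)), mul(add(Z, Z), Z))
  step 1: add(add(S(add(SSSZ, SSSZ)), add(SZ, Z)), mul(add(Z, Z), Z))
  step 2: add(S(add(add(SSSZ, SSSZ), add(SZ, Z))), mul(add(Z, Z), Z))
  step 3: S(add(add(add(SSSZ, SSSZ), add(SZ, Z)), mul(add(Z, Z), Z)))
  step 4: S(add(add(S(add(SSZ, SSSZ)), add(SZ, Z)), mul(add(Z, Z), Z)))
  step 5: S(add(S(add(add(SSZ, SSSZ), add(SZ, Z))), mul(add(Z, Z), Z)))
  step 6: S(S(add(add(add(SSZ, SSSZ), add(SZ, Z)), mul(add(Z, Z), Z))))
  step 7: S(S(add(add(S(add(SZ, SSSZ)), add(SZ, Z)), mul(add(Z, Z), Z))))
  step 8: S(S(add(S(add(add(SZ, SSSZ), add(SZ, Z))), mul(add(Z, Z), Z))))
  step 9: S(S(S(add(add(add(SZ, SSSZ), add(SZ, Z)), mul(add(Z, Z), Z)))))
  step 10: S(S(S(add(add(S(add(Z, SSSZ)), add(SZ, Z)), mul(add(Z, Z), Z)))))
  step 11: S(S(S(add(S(add(add(Z, SSSZ), add(SZ, Z))), mul(add(Z, Z), Z)))))
  step 12: S(S(S(S(add(add(add(Z, SSSZ), add(SZ, Z)), mul(add(Z, Z), Z))))))
  step 13: S(S(S(S(add(add(SSSZ, add(SZ, Z)), mul(add(Z, Z), Z))))))
  step 14: S(S(S(S(add(S(add(SSZ, add(SZ, Z))), mul(add(Z, Z), Z))))))
  step 15: S(S(S(S(S(add(add(SSZ, add(SZ, Z)), mul(add(Z, Z), Z)))))))
  step 16: S(S(S(S(S(add(S(add(SZ, add(SZ, Z))), mul(add(Z, Z), Z)))))))
  step 17: S(S(S(S(S(S(add(add(SZ, add(SZ, Z)), mul(add(Z, Z), Z))))))))
  step 18: S(S(S(S(S(S(add(S(add(Z, add(SZ, Z))), mul(add(Z, Z), Z))))))))
  step 19: S(S(S(S(S(S(S(add(add(Z, add(SZ, Z)), mul(add(Z, Z), Z)))))))))
  step 20: S(S(S(S(S(S(S(add(add(SZ, Z), mul(add(Z, Z), Z)))))))))
  step 21: S(S(S(S(S(S(S(add(S(add(Z, Z)), mul(add(Z, Z), Z)))))))))
  step 22: S(S(S(S(S(S(S(S(add(add(Z, Z), mul(add(Z, Z), Z))))))))))
  step 23: S(S(S(S(S(S(S(S(add(Z, mul(add(Z, Z), Z))))))))))
  step 24: S(S(S(S(S(S(S(S(mul(add(Z, Z), Z)))))))))
  step 25: S(S(S(S(S(S(S(S(mul(Z, Z)))))))))
  step 26: S^8(Z)

Term B:
  start: add(add(add(SSSZ, Z), SSZ), add(add(SSSZ, Z), mul(Z, Z)))
  step 1: add(add(S(add(SSZ, Z)), SSZ), add(add(SSSZ, Z), mul(Z, Z)))
  step 2: add(S(add(add(SSZ, Z), SSZ)), add(add(SSSZ, Z), mul(Z, Z)))
  step 3: S(add(add(add(SSZ, Z), SSZ), add(add(SSSZ, Z), mul(Z, Z))))
  step 4: S(add(add(S(add(SZ, Z)), SSZ), add(add(SSSZ, Z), mul(Z, Z))))
  step 5: S(add(S(add(add(SZ, Z), SSZ)), add(add(SSSZ, Z), mul(Z, Z))))
  step 6: S(S(add(add(add(SZ, Z), SSZ), add(add(SSSZ, Z), mul(Z, Z)))))
  step 7: S(S(add(add(S(add(Z, Z)), SSZ), add(add(SSSZ, Z), mul(Z, Z)))))
  step 8: S(S(add(S(add(add(Z, Z), SSZ)), add(add(SSSZ, Z), mul(Z, Z)))))
  step 9: S(S(S(add(add(add(Z, Z), SSZ), add(add(SSSZ, Z), mul(Z, Z))))))
  step 10: S(S(S(add(add(Z, SSZ), add(add(SSSZ, Z), mul(Z, Z))))))
  step 11: S(S(S(add(SSZ, add(add(SSSZ, Z), mul(Z, Z))))))
  step 12: S(S(S(S(add(SZ, add(add(SSSZ, Z), mul(Z, Z)))))))
  step 13: S(S(S(S(S(add(Z, add(add(SSSZ, Z), mul(Z, Z))))))))
  step 14: S(S(S(S(S(add(add(SSSZ, Z), mul(Z, Z)))))))
  step 15: S(S(S(S(S(add(S(add(SSZ, Z)), mul(Z, Z)))))))
  step 16: S(S(S(S(S(S(add(add(SSZ, Z), mul(Z, Z))))))))
  step 17: S(S(S(S(S(S(add(S(add(SZ, Z)), mul(Z, Z))))))))
  step 18: S(S(S(S(S(S(S(add(add(SZ, Z), mul(Z, Z)))))))))
  step 19: S(S(S(S(S(S(S(add(S(add(Z, Z)), mul(Z, Z)))))))))
  step 20: S(S(S(S(S(S(S(S(add(add(Z, Z), mul(Z, Z))))))))))
  step 21: S(S(S(S(S(S(S(S(add(Z, mul(Z, Z))))))))))
  step 22: S(S(S(S(S(S(S(S(mul(Z, Z)))))))))
  step 23: S^8(Z)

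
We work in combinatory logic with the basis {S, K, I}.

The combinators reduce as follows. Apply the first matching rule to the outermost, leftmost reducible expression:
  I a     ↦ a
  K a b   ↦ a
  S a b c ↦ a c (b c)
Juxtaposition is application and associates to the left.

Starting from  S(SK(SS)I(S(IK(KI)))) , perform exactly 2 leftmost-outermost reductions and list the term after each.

  start: S(SK(SS)I(S(IK(KI))))
  →1  S(KI(SSI)(S(IK(KI))))
  →2  S(I(S(IK(KI))))

Answer: after 2 steps: S(I(S(IK(KI))))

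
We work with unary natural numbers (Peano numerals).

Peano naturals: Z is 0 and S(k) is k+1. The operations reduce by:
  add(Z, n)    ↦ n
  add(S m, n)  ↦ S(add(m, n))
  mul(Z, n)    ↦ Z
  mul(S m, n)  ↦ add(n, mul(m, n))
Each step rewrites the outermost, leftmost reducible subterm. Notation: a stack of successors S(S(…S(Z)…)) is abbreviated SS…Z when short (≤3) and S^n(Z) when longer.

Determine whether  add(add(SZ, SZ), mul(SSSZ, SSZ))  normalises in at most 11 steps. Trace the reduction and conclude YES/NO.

  start: add(add(SZ, SZ), mul(SSSZ, SSZ))
  [1] add(S(add(Z, SZ)), mul(SSSZ, SSZ))
  [2] S(add(add(Z, SZ), mul(SSSZ, SSZ)))
  [3] S(add(SZ, mul(SSSZ, SSZ)))
  [4] S(S(add(Z, mul(SSSZ, SSZ))))
  [5] S(S(mul(SSSZ, SSZ)))
  [6] S(S(add(SSZ, mul(SSZ, SSZ))))
  [7] S(S(S(add(SZ, mul(SSZ, SSZ)))))
  [8] S(S(S(S(add(Z, mul(SSZ, SSZ))))))
  [9] S(S(S(S(mul(SSZ, SSZ)))))
  [10] S(S(S(S(add(SSZ, mul(SZ, SSZ))))))
  [11] S(S(S(S(S(add(SZ, mul(SZ, SSZ)))))))

Answer: NO — after 11 steps the term is S(S(S(S(S(add(SZ, mul(SZ, SSZ))))))), not yet normal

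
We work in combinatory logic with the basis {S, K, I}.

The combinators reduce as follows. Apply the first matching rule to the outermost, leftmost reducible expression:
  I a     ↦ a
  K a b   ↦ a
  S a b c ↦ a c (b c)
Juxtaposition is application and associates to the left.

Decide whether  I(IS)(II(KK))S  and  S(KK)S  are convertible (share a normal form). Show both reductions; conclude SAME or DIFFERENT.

Answer: SAME — A ⇓ S(KK)S, B ⇓ S(KK)S

Working:
Term A:
  start: I(IS)(II(KK))S
  →1  IS(II(KK))S
  →2  S(II(KK))S
  →3  S(I(KK))S
  →4  S(KK)S

Term B:
  start: S(KK)S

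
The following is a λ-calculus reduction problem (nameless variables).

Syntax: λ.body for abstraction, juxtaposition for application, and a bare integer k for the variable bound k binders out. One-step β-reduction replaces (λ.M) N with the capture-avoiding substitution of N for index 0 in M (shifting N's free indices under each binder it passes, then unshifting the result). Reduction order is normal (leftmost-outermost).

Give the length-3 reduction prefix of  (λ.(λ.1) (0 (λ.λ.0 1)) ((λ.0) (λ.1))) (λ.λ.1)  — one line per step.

Answer: after 3 steps: λ.(λ.0) (λ.λ.λ.1)

Reduction:
  start: (λ.(λ.1) (0 (λ.λ.0 1)) ((λ.0) (λ.1))) (λ.λ.1)
  step 1: (λ.λ.λ.1) ((λ.λ.1) (λ.λ.0 1)) ((λ.0) (λ.λ.λ.1))
  step 2: (λ.λ.1) ((λ.0) (λ.λ.λ.1))
  step 3: λ.(λ.0) (λ.λ.λ.1)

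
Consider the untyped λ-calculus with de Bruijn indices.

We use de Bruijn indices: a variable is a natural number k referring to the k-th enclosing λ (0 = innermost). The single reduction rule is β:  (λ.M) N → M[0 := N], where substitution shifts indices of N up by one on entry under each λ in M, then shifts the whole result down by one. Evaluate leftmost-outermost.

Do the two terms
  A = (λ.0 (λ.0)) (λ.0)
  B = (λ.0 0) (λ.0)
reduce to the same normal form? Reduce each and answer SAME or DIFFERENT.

Answer: SAME — A ⇓ λ.0, B ⇓ λ.0

Derivation:
Term A:
  start: (λ.0 (λ.0)) (λ.0)
  step 1: (λ.0) (λ.0)
  step 2: λ.0

Term B:
  start: (λ.0 0) (λ.0)
  step 1: (λ.0) (λ.0)
  step 2: λ.0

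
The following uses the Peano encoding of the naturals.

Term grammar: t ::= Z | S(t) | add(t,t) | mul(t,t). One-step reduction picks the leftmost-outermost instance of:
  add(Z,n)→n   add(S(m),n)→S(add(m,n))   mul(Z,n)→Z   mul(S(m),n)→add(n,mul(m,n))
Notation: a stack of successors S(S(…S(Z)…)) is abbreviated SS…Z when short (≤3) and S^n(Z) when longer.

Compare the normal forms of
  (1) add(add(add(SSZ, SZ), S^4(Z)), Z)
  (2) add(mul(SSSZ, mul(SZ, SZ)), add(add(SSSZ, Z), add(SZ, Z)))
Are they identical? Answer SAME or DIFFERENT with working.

Answer: SAME — A ⇓ S^7(Z), B ⇓ S^7(Z)

Working:
Term A:
  start: add(add(add(SSZ, SZ), S^4(Z)), Z)
  step 1: add(add(S(add(SZ, SZ)), S^4(Z)), Z)
  step 2: add(S(add(add(SZ, SZ), S^4(Z))), Z)
  step 3: S(add(add(add(SZ, SZ), S^4(Z)), Z))
  step 4: S(add(add(S(add(Z, SZ)), S^4(Z)), Z))
  step 5: S(add(S(add(add(Z, SZ), S^4(Z))), Z))
  step 6: S(S(add(add(add(Z, SZ), S^4(Z)), Z)))
  step 7: S(S(add(add(SZ, S^4(Z)), Z)))
  step 8: S(S(add(S(add(Z, S^4(Z))), Z)))
  step 9: S(S(S(add(add(Z, S^4(Z)), Z))))
  step 10: S(S(S(add(S^4(Z), Z))))
  step 11: S(S(S(S(add(SSSZ, Z)))))
  step 12: S(S(S(S(S(add(SSZ, Z))))))
  step 13: S(S(S(S(S(S(add(SZ, Z)))))))
  step 14: S(S(S(S(S(S(S(add(Z, Z))))))))
  step 15: S^7(Z)

Term B:
  start: add(mul(SSSZ, mul(SZ, SZ)), add(add(SSSZ, Z), add(SZ, Z)))
  step 1: add(add(mul(SZ, SZ), mul(SSZ, mul(SZ, SZ))), add(add(SSSZ, Z), add(SZ, Z)))
  step 2: add(add(add(SZ, mul(Z, SZ)), mul(SSZ, mul(SZ, SZ))), add(add(SSSZ, Z), add(SZ, Z)))
  step 3: add(add(S(add(Z, mul(Z, SZ))), mul(SSZ, mul(SZ, SZ))), add(add(SSSZ, Z), add(SZ, Z)))
  step 4: add(S(add(add(Z, mul(Z, SZ)), mul(SSZ, mul(SZ, SZ)))), add(add(SSSZ, Z), add(SZ, Z)))
  step 5: S(add(add(add(Z, mul(Z, SZ)), mul(SSZ, mul(SZ, SZ))), add(add(SSSZ, Z), add(SZ, Z))))
  step 6: S(add(add(mul(Z, SZ), mul(SSZ, mul(SZ, SZ))), add(add(SSSZ, Z), add(SZ, Z))))
  step 7: S(add(add(Z, mul(SSZ, mul(SZ, SZ))), add(add(SSSZ, Z), add(SZ, Z))))
  step 8: S(add(mul(SSZ, mul(SZ, SZ)), add(add(SSSZ, Z), add(SZ, Z))))
  step 9: S(add(add(mul(SZ, SZ), mul(SZ, mul(SZ, SZ))), add(add(SSSZ, Z), add(SZ, Z))))
  step 10: S(add(add(add(SZ, mul(Z, SZ)), mul(SZ, mul(SZ, SZ))), add(add(SSSZ, Z), add(SZ, Z))))
  step 11: S(add(add(S(add(Z, mul(Z, SZ))), mul(SZ, mul(SZ, SZ))), add(add(SSSZ, Z), add(SZ, Z))))
  step 12: S(add(S(add(add(Z, mul(Z, SZ)), mul(SZ, mul(SZ, SZ)))), add(add(SSSZ, Z), add(SZ, Z))))
  step 13: S(S(add(add(add(Z, mul(Z, SZ)), mul(SZ, mul(SZ, SZ))), add(add(SSSZ, Z), add(SZ, Z)))))
  step 14: S(S(add(add(mul(Z, SZ), mul(SZ, mul(SZ, SZ))), add(add(SSSZ, Z), add(SZ, Z)))))
  step 15: S(S(add(add(Z, mul(SZ, mul(SZ, SZ))), add(add(SSSZ, Z), add(SZ, Z)))))
  step 16: S(S(add(mul(SZ, mul(SZ, SZ)), add(add(SSSZ, Z), add(SZ, Z)))))
  step 17: S(S(add(add(mul(SZ, SZ), mul(Z, mul(SZ, SZ))), add(add(SSSZ, Z), add(SZ, Z)))))
  step 18: S(S(add(add(add(SZ, mul(Z, SZ)), mul(Z, mul(SZ, SZ))), add(add(SSSZ, Z), add(SZ, Z)))))
  step 19: S(S(add(add(S(add(Z, mul(Z, SZ))), mul(Z, mul(SZ, SZ))), add(add(SSSZ, Z), add(SZ, Z)))))
  step 20: S(S(add(S(add(add(Z, mul(Z, SZ)), mul(Z, mul(SZ, SZ)))), add(add(SSSZ, Z), add(SZ, Z)))))
  step 21: S(S(S(add(add(add(Z, mul(Z, SZ)), mul(Z, mul(SZ, SZ))), add(add(SSSZ, Z), add(SZ, Z))))))
  step 22: S(S(S(add(add(mul(Z, SZ), mul(Z, mul(SZ, SZ))), add(add(SSSZ, Z), add(SZ, Z))))))
  step 23: S(S(S(add(add(Z, mul(Z, mul(SZ, SZ))), add(add(SSSZ, Z), add(SZ, Z))))))
  step 24: S(S(S(add(mul(Z, mul(SZ, SZ)), add(add(SSSZ, Z), add(SZ, Z))))))
  step 25: S(S(S(add(Z, add(add(SSSZ, Z), add(SZ, Z))))))
  step 26: S(S(S(add(add(SSSZ, Z), add(SZ, Z)))))
  step 27: S(S(S(add(S(add(SSZ, Z)), add(SZ, Z)))))
  step 28: S(S(S(S(add(add(SSZ, Z), add(SZ, Z))))))
  step 29: S(S(S(S(add(S(add(SZ, Z)), add(SZ, Z))))))
  step 30: S(S(S(S(S(add(add(SZ, Z), add(SZ, Z)))))))
  step 31: S(S(S(S(S(add(S(add(Z, Z)), add(SZ, Z)))))))
  step 32: S(S(S(S(S(S(add(add(Z, Z), add(SZ, Z))))))))
  step 33: S(S(S(S(S(S(add(Z, add(SZ, Z))))))))
  step 34: S(S(S(S(S(S(add(SZ, Z)))))))
  step 35: S(S(S(S(S(S(S(add(Z, Z))))))))
  step 36: S^7(Z)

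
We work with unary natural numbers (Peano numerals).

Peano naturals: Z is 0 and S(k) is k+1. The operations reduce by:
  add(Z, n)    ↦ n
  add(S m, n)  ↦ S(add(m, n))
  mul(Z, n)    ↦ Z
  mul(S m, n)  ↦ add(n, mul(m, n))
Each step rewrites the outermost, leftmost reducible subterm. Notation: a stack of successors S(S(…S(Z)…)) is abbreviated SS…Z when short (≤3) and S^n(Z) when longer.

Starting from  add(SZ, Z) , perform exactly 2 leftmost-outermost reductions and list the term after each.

Answer: after 2 steps: SZ

Derivation:
  start: add(SZ, Z)
  →1  S(add(Z, Z))
  →2  SZ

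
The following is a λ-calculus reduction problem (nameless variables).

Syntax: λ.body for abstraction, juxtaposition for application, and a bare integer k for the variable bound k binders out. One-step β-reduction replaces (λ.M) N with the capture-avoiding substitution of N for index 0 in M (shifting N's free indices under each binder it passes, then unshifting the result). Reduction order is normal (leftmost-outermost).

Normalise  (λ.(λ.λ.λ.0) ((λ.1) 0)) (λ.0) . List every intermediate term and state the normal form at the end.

Answer: normal form = λ.λ.0  (in 2 steps)

Working:
  start: (λ.(λ.λ.λ.0) ((λ.1) 0)) (λ.0)
  [1] (λ.λ.λ.0) ((λ.λ.0) (λ.0))
  [2] λ.λ.0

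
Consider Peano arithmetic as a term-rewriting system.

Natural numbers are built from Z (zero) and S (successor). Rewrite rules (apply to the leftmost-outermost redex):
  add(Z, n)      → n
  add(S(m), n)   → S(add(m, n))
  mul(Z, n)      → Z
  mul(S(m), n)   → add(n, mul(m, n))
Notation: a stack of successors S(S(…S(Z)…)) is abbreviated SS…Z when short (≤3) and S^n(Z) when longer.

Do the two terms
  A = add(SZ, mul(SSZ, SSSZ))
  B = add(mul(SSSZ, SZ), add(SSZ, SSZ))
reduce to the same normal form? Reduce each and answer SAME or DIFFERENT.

Term A:
  start: add(SZ, mul(SSZ, SSSZ))
  →1  S(add(Z, mul(SSZ, SSSZ)))
  →2  S(mul(SSZ, SSSZ))
  →3  S(add(SSSZ, mul(SZ, SSSZ)))
  →4  S(S(add(SSZ, mul(SZ, SSSZ))))
  →5  S(S(S(add(SZ, mul(SZ, SSSZ)))))
  →6  S(S(S(S(add(Z, mul(SZ, SSSZ))))))
  →7  S(S(S(S(mul(SZ, SSSZ)))))
  →8  S(S(S(S(add(SSSZ, mul(Z, SSSZ))))))
  →9  S(S(S(S(S(add(SSZ, mul(Z, SSSZ)))))))
  →10  S(S(S(S(S(S(add(SZ, mul(Z, SSSZ))))))))
  →11  S(S(S(S(S(S(S(add(Z, mul(Z, SSSZ)))))))))
  →12  S(S(S(S(S(S(S(mul(Z, SSSZ))))))))
  →13  S^7(Z)

Term B:
  start: add(mul(SSSZ, SZ), add(SSZ, SSZ))
  →1  add(add(SZ, mul(SSZ, SZ)), add(SSZ, SSZ))
  →2  add(S(add(Z, mul(SSZ, SZ))), add(SSZ, SSZ))
  →3  S(add(add(Z, mul(SSZ, SZ)), add(SSZ, SSZ)))
  →4  S(add(mul(SSZ, SZ), add(SSZ, SSZ)))
  →5  S(add(add(SZ, mul(SZ, SZ)), add(SSZ, SSZ)))
  →6  S(add(S(add(Z, mul(SZ, SZ))), add(SSZ, SSZ)))
  →7  S(S(add(add(Z, mul(SZ, SZ)), add(SSZ, SSZ))))
  →8  S(S(add(mul(SZ, SZ), add(SSZ, SSZ))))
  →9  S(S(add(add(SZ, mul(Z, SZ)), add(SSZ, SSZ))))
  →10  S(S(add(S(add(Z, mul(Z, SZ))), add(SSZ, SSZ))))
  →11  S(S(S(add(add(Z, mul(Z, SZ)), add(SSZ, SSZ)))))
  →12  S(S(S(add(mul(Z, SZ), add(SSZ, SSZ)))))
  →13  S(S(S(add(Z, add(SSZ, SSZ)))))
  →14  S(S(S(add(SSZ, SSZ))))
  →15  S(S(S(S(add(SZ, SSZ)))))
  →16  S(S(S(S(S(add(Z, SSZ))))))
  →17  S^7(Z)

Answer: SAME — A ⇓ S^7(Z), B ⇓ S^7(Z)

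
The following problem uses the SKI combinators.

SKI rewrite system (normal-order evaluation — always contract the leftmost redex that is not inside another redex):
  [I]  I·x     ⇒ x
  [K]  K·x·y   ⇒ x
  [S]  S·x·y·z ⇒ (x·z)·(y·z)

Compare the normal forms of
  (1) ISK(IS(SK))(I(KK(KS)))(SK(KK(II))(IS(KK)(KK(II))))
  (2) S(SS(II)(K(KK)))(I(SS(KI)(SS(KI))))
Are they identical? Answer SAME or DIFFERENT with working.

Answer: DIFFERENT — A ⇓ K(S(KK)K), B ⇓ S(S(K(KK))(K(KK)))(S(SS(KI))I)

Working:
Term A:
  start: ISK(IS(SK))(I(KK(KS)))(SK(KK(II))(IS(KK)(KK(II))))
  →1  SK(IS(SK))(I(KK(KS)))(SK(KK(II))(IS(KK)(KK(II))))
  →2  K(I(KK(KS)))(IS(SK)(I(KK(KS))))(SK(KK(II))(IS(KK)(KK(II))))
  →3  I(KK(KS))(SK(KK(II))(IS(KK)(KK(II))))
  →4  KK(KS)(SK(KK(II))(IS(KK)(KK(II))))
  →5  K(SK(KK(II))(IS(KK)(KK(II))))
  →6  K(K(IS(KK)(KK(II)))(KK(II)(IS(KK)(KK(II)))))
  →7  K(IS(KK)(KK(II)))
  →8  K(S(KK)(KK(II)))
  →9  K(S(KK)K)

Term B:
  start: S(SS(II)(K(KK)))(I(SS(KI)(SS(KI))))
  →1  S(S(K(KK))(II(K(KK))))(I(SS(KI)(SS(KI))))
  →2  S(S(K(KK))(I(K(KK))))(I(SS(KI)(SS(KI))))
  →3  S(S(K(KK))(K(KK)))(I(SS(KI)(SS(KI))))
  →4  S(S(K(KK))(K(KK)))(SS(KI)(SS(KI)))
  →5  S(S(K(KK))(K(KK)))(S(SS(KI))(KI(SS(KI))))
  →6  S(S(K(KK))(K(KK)))(S(SS(KI))I)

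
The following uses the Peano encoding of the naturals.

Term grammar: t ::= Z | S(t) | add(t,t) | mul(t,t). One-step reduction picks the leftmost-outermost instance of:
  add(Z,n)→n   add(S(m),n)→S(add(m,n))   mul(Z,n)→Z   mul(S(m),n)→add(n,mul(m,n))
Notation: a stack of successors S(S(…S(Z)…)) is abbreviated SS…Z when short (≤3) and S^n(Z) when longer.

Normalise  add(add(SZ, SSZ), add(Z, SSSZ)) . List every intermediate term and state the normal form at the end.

Answer: normal form = S^6(Z)  (in 7 steps)

Reduction:
  start: add(add(SZ, SSZ), add(Z, SSSZ))
  [1] add(S(add(Z, SSZ)), add(Z, SSSZ))
  [2] S(add(add(Z, SSZ), add(Z, SSSZ)))
  [3] S(add(SSZ, add(Z, SSSZ)))
  [4] S(S(add(SZ, add(Z, SSSZ))))
  [5] S(S(S(add(Z, add(Z, SSSZ)))))
  [6] S(S(S(add(Z, SSSZ))))
  [7] S^6(Z)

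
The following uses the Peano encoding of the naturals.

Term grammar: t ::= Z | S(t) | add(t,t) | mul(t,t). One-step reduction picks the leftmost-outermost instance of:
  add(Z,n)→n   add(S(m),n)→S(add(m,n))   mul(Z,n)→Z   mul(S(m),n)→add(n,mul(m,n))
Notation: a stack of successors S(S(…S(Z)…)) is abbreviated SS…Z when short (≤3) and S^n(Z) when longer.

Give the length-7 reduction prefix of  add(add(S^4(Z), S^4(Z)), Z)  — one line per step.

Answer: after 7 steps: S(S(S(add(S(add(Z, S^4(Z))), Z))))

Reduction:
  start: add(add(S^4(Z), S^4(Z)), Z)
  →1  add(S(add(SSSZ, S^4(Z))), Z)
  →2  S(add(add(SSSZ, S^4(Z)), Z))
  →3  S(add(S(add(SSZ, S^4(Z))), Z))
  →4  S(S(add(add(SSZ, S^4(Z)), Z)))
  →5  S(S(add(S(add(SZ, S^4(Z))), Z)))
  →6  S(S(S(add(add(SZ, S^4(Z)), Z))))
  →7  S(S(S(add(S(add(Z, S^4(Z))), Z))))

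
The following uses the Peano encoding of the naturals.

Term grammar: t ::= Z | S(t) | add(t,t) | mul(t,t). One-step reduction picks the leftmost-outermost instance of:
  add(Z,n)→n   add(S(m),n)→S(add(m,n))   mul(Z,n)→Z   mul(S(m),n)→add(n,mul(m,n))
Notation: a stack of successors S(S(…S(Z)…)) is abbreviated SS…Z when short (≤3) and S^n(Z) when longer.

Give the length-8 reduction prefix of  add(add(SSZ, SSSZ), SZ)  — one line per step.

Answer: after 8 steps: S(S(S(S(S(add(Z, SZ))))))

Working:
  start: add(add(SSZ, SSSZ), SZ)
  [1] add(S(add(SZ, SSSZ)), SZ)
  [2] S(add(add(SZ, SSSZ), SZ))
  [3] S(add(S(add(Z, SSSZ)), SZ))
  [4] S(S(add(add(Z, SSSZ), SZ)))
  [5] S(S(add(SSSZ, SZ)))
  [6] S(S(S(add(SSZ, SZ))))
  [7] S(S(S(S(add(SZ, SZ)))))
  [8] S(S(S(S(S(add(Z, SZ))))))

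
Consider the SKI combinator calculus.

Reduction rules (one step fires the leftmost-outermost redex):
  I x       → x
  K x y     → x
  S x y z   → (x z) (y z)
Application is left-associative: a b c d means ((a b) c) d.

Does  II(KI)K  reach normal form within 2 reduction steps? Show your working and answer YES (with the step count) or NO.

Answer: NO — after 2 steps the term is KIK, not yet normal

Reduction:
  start: II(KI)K
  step 1: I(KI)K
  step 2: KIK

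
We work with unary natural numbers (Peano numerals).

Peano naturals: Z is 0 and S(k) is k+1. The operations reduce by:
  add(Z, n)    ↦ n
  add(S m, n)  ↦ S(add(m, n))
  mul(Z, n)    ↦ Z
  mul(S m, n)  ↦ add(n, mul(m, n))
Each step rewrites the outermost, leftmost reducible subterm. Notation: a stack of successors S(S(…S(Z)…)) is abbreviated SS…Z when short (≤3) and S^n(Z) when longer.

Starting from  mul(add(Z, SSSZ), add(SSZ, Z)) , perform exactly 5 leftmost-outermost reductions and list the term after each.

  start: mul(add(Z, SSSZ), add(SSZ, Z))
  [1] mul(SSSZ, add(SSZ, Z))
  [2] add(add(SSZ, Z), mul(SSZ, add(SSZ, Z)))
  [3] add(S(add(SZ, Z)), mul(SSZ, add(SSZ, Z)))
  [4] S(add(add(SZ, Z), mul(SSZ, add(SSZ, Z))))
  [5] S(add(S(add(Z, Z)), mul(SSZ, add(SSZ, Z))))

Answer: after 5 steps: S(add(S(add(Z, Z)), mul(SSZ, add(SSZ, Z))))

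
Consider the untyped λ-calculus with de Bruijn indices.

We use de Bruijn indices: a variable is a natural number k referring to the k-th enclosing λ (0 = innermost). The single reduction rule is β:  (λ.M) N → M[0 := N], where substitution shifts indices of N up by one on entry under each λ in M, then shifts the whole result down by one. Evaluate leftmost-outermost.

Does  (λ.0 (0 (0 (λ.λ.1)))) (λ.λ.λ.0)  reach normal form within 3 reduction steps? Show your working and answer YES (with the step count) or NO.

  start: (λ.0 (0 (0 (λ.λ.1)))) (λ.λ.λ.0)
  step 1: (λ.λ.λ.0) ((λ.λ.λ.0) ((λ.λ.λ.0) (λ.λ.1)))
  step 2: λ.λ.0

Answer: YES — reaches normal form λ.λ.0 in 2 ≤ 3 steps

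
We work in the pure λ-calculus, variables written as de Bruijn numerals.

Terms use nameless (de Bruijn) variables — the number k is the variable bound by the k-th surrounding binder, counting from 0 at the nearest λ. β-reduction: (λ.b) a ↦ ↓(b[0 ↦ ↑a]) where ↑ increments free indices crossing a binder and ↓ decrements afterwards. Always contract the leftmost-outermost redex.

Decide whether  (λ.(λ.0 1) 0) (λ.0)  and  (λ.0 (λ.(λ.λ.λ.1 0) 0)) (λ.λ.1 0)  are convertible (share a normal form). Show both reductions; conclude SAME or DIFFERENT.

Term A:
  start: (λ.(λ.0 1) 0) (λ.0)
  step 1: (λ.0 (λ.0)) (λ.0)
  step 2: (λ.0) (λ.0)
  step 3: λ.0

Term B:
  start: (λ.0 (λ.(λ.λ.λ.1 0) 0)) (λ.λ.1 0)
  step 1: (λ.λ.1 0) (λ.(λ.λ.λ.1 0) 0)
  step 2: λ.(λ.(λ.λ.λ.1 0) 0) 0
  step 3: λ.(λ.λ.λ.1 0) 0
  step 4: λ.λ.λ.1 0

Answer: DIFFERENT — A ⇓ λ.0, B ⇓ λ.λ.λ.1 0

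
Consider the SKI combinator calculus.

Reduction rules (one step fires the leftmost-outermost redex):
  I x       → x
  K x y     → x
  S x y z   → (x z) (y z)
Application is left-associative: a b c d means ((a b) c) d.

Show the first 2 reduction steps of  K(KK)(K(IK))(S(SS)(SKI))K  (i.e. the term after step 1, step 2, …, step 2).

Answer: after 2 steps: KK

Working:
  start: K(KK)(K(IK))(S(SS)(SKI))K
  step 1: KK(S(SS)(SKI))K
  step 2: KK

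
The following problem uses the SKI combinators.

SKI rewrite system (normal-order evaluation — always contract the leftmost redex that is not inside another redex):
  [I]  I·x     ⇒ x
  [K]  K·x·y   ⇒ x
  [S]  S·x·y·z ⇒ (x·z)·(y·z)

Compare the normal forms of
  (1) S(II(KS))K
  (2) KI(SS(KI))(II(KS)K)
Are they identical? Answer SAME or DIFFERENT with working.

Term A:
  start: S(II(KS))K
  [1] S(I(KS))K
  [2] S(KS)K

Term B:
  start: KI(SS(KI))(II(KS)K)
  [1] I(II(KS)K)
  [2] II(KS)K
  [3] I(KS)K
  [4] KSK
  [5] S

Answer: DIFFERENT — A ⇓ S(KS)K, B ⇓ S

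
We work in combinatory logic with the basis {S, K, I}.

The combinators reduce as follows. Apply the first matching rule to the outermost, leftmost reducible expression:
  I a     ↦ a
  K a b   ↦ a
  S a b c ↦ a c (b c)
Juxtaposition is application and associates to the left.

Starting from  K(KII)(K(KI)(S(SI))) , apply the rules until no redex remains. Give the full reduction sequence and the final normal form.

  start: K(KII)(K(KI)(S(SI)))
  [1] KII
  [2] I

Answer: normal form = I  (in 2 steps)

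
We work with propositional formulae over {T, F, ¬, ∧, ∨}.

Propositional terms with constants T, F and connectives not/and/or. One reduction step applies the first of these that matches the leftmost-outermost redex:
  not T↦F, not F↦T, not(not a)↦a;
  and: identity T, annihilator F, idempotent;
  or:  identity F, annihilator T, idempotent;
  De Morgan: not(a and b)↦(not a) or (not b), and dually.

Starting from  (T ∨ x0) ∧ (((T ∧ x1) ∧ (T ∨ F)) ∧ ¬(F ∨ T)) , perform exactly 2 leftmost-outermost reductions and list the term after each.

Answer: after 2 steps: ((T ∧ x1) ∧ (T ∨ F)) ∧ ¬(F ∨ T)

Reduction:
  start: (T ∨ x0) ∧ (((T ∧ x1) ∧ (T ∨ F)) ∧ ¬(F ∨ T))
  →1  T ∧ (((T ∧ x1) ∧ (T ∨ F)) ∧ ¬(F ∨ T))
  →2  ((T ∧ x1) ∧ (T ∨ F)) ∧ ¬(F ∨ T)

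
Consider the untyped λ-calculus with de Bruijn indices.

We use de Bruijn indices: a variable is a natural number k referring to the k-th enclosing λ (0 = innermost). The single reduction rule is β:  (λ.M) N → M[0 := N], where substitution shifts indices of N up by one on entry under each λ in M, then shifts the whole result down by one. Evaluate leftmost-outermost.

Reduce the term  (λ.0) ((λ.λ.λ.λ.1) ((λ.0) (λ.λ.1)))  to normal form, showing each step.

Answer: normal form = λ.λ.λ.1  (in 2 steps)

Derivation:
  start: (λ.0) ((λ.λ.λ.λ.1) ((λ.0) (λ.λ.1)))
  step 1: (λ.λ.λ.λ.1) ((λ.0) (λ.λ.1))
  step 2: λ.λ.λ.1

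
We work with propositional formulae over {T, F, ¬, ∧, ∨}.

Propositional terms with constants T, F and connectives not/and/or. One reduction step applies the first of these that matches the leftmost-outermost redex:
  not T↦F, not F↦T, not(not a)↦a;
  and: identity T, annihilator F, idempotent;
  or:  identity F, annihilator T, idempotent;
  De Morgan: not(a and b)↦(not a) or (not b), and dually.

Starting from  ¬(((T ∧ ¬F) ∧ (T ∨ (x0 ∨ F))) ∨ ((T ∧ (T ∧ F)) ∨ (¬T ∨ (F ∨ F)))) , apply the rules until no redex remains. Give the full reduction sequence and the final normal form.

Answer: normal form = F  (in 11 steps)

Derivation:
  start: ¬(((T ∧ ¬F) ∧ (T ∨ (x0 ∨ F))) ∨ ((T ∧ (T ∧ F)) ∨ (¬T ∨ (F ∨ F))))
  [1] ¬((T ∧ ¬F) ∧ (T ∨ (x0 ∨ F))) ∧ ¬((T ∧ (T ∧ F)) ∨ (¬T ∨ (F ∨ F)))
  [2] (¬(T ∧ ¬F) ∨ ¬(T ∨ (x0 ∨ F))) ∧ ¬((T ∧ (T ∧ F)) ∨ (¬T ∨ (F ∨ F)))
  [3] ((¬T ∨ ¬¬F) ∨ ¬(T ∨ (x0 ∨ F))) ∧ ¬((T ∧ (T ∧ F)) ∨ (¬T ∨ (F ∨ F)))
  [4] ((F ∨ ¬¬F) ∨ ¬(T ∨ (x0 ∨ F))) ∧ ¬((T ∧ (T ∧ F)) ∨ (¬T ∨ (F ∨ F)))
  [5] (¬¬F ∨ ¬(T ∨ (x0 ∨ F))) ∧ ¬((T ∧ (T ∧ F)) ∨ (¬T ∨ (F ∨ F)))
  [6] (F ∨ ¬(T ∨ (x0 ∨ F))) ∧ ¬((T ∧ (T ∧ F)) ∨ (¬T ∨ (F ∨ F)))
  [7] ¬(T ∨ (x0 ∨ F)) ∧ ¬((T ∧ (T ∧ F)) ∨ (¬T ∨ (F ∨ F)))
  [8] (¬T ∧ ¬(x0 ∨ F)) ∧ ¬((T ∧ (T ∧ F)) ∨ (¬T ∨ (F ∨ F)))
  [9] (F ∧ ¬(x0 ∨ F)) ∧ ¬((T ∧ (T ∧ F)) ∨ (¬T ∨ (F ∨ F)))
  [10] F ∧ ¬((T ∧ (T ∧ F)) ∨ (¬T ∨ (F ∨ F)))
  [11] F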